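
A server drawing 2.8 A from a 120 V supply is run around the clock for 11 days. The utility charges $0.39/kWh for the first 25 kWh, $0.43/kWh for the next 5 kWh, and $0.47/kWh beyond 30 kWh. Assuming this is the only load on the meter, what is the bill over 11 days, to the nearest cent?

$39.49

Power = 2.8 A × 120 V = 336 W = 0.336 kW
Runtime = 24 h × 11 = 264 h
Energy = 0.336 kW × 264 h = 88.704 kWh
Tier 1 (0–25 kWh): 25 × $0.39 = $9.75
Tier 2 (25–30 kWh): 5 × $0.43 = $2.15
Above 30 kWh: 58.704 × $0.47 = $27.59088
Bill = $39.49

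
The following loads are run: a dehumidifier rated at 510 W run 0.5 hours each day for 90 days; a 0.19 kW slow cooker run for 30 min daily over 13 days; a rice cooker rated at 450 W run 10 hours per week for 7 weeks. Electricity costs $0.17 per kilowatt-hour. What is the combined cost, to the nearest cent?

dehumidifier: Runtime = 0.5 h/day × 90 days = 45 h
dehumidifier: 0.51 kW × 45 h = 22.95 kWh
slow cooker: Runtime = 30 min × 13 = 390 min = 6.5 h
slow cooker: 0.19 kW × 6.5 h = 1.235 kWh
rice cooker: Runtime = 10 h/week × 7 weeks = 70 h
rice cooker: 0.45 kW × 70 h = 31.5 kWh
Total energy = 55.685 kWh
Cost = 55.685 × $0.17 = $9.47

$9.47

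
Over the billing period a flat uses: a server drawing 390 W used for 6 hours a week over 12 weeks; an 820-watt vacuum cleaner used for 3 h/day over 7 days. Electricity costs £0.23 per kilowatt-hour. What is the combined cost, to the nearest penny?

£10.42

server: Runtime = 6 h/week × 12 weeks = 72 h
server: 0.39 kW × 72 h = 28.08 kWh
vacuum cleaner: Runtime = 3 h/day × 7 days = 21 h
vacuum cleaner: 0.82 kW × 21 h = 17.22 kWh
Total energy = 45.3 kWh
Cost = 45.3 × £0.23 = £10.42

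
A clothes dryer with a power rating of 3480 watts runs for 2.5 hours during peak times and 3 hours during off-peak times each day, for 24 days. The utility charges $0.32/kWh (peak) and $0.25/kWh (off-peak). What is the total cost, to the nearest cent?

Peak energy = 3.48 kW × 2.5 h × 24 = 208.8 kWh
Off-peak energy = 3.48 kW × 3 h × 24 = 250.56 kWh
Cost = 208.8 × $0.32 + 250.56 × $0.25 = $66.816 + $62.64 = $129.46

$129.46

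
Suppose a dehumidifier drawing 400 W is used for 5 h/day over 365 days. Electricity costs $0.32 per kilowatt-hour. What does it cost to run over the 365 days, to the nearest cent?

Runtime = 5 h/day × 365 days = 1825 h
Energy = 0.4 kW × 1825 h = 730 kWh
Cost = 730 kWh × $0.32/kWh = $233.60

$233.60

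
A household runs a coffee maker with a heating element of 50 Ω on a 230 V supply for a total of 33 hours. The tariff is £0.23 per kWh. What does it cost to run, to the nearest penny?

Power = V²/R = 230²/50 = 1058 W = 1.058 kW
Energy = 1.058 kW × 33 h = 34.914 kWh
Cost = 34.914 kWh × £0.23/kWh = £8.03

£8.03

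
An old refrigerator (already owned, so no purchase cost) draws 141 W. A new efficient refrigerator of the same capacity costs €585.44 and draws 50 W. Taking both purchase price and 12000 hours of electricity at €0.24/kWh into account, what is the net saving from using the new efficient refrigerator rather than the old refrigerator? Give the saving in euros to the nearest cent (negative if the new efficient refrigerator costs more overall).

-€323.36

old refrigerator: €0.00 + (141/1000) kW × 12000 h × €0.24 = €0.00 + €406.08 = €406.08
new efficient refrigerator: €585.44 + (50/1000) kW × 12000 h × €0.24 = €585.44 + €144 = €729.44
Saving = €406.08 − €729.44 = −€323.36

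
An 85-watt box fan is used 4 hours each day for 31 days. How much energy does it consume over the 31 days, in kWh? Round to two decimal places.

10.54 kWh

Runtime = 4 h/day × 31 days = 124 h
Energy = 0.085 kW × 124 h = 10.54 kWh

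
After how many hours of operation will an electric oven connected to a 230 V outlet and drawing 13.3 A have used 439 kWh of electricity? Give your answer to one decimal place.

143.5 h

Power = 13.3 A × 230 V = 3059 W = 3.059 kW
Hours = 439 kWh ÷ 3.059 kW = 143.5 h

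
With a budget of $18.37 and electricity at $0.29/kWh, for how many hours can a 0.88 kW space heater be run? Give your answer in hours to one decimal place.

72.0 h

Energy available = $18.37 ÷ $0.29/kWh = 63.3448 kWh
Hours = 63.3448 kWh ÷ 0.88 kW = 72.0 h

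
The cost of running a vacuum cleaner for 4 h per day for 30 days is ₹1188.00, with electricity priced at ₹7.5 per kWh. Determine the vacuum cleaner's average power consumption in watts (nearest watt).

Energy = ₹1188.00 ÷ ₹7.5/kWh = 158.4 kWh
Runtime = 4 h/day × 30 days = 120 h
Power = 158.4 kWh ÷ 120 h = 1.32 kW = 1320 W

1320 W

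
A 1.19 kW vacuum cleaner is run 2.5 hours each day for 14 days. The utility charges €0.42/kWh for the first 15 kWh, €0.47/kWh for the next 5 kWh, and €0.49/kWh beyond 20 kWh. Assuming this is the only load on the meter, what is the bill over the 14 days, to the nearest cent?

€19.26

Runtime = 2.5 h/day × 14 days = 35 h
Energy = 1.19 kW × 35 h = 41.65 kWh
Tier 1 (0–15 kWh): 15 × €0.42 = €6.3
Tier 2 (15–20 kWh): 5 × €0.47 = €2.35
Above 20 kWh: 21.65 × €0.49 = €10.6085
Bill = €19.26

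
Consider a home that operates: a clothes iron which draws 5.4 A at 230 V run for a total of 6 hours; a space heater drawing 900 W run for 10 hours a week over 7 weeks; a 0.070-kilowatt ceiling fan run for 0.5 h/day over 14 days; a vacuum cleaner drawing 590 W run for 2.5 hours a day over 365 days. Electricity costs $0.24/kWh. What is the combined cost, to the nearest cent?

clothes iron: Power = 5.4 A × 230 V = 1242 W = 1.242 kW
clothes iron: 1.242 kW × 6 h = 7.452 kWh
space heater: Runtime = 10 h/week × 7 weeks = 70 h
space heater: 0.9 kW × 70 h = 63 kWh
ceiling fan: Runtime = 0.5 h/day × 14 days = 7 h
ceiling fan: 0.07 kW × 7 h = 0.49 kWh
vacuum cleaner: Runtime = 2.5 h/day × 365 days = 912.5 h
vacuum cleaner: 0.59 kW × 912.5 h = 538.375 kWh
Total energy = 609.317 kWh
Cost = 609.317 × $0.24 = $146.24

$146.24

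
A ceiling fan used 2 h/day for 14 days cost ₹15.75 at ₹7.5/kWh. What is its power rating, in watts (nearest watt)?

75 W

Energy = ₹15.75 ÷ ₹7.5/kWh = 2.1 kWh
Runtime = 2 h/day × 14 days = 28 h
Power = 2.1 kWh ÷ 28 h = 0.075 kW = 75 W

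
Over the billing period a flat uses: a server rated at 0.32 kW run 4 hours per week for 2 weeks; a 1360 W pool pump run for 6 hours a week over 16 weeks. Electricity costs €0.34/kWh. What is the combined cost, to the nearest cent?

server: Runtime = 4 h/week × 2 weeks = 8 h
server: 0.32 kW × 8 h = 2.56 kWh
pool pump: Runtime = 6 h/week × 16 weeks = 96 h
pool pump: 1.36 kW × 96 h = 130.56 kWh
Total energy = 133.12 kWh
Cost = 133.12 × €0.34 = €45.26

€45.26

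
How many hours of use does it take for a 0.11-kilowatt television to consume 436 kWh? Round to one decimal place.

3963.6 h

Hours = 436 kWh ÷ 0.11 kW = 3963.6 h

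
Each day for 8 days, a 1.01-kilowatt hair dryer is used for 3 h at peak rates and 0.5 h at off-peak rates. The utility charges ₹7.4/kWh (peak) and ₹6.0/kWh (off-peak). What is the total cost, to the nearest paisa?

₹203.62

Peak energy = 1.01 kW × 3 h × 8 = 24.24 kWh
Off-peak energy = 1.01 kW × 0.5 h × 8 = 4.04 kWh
Cost = 24.24 × ₹7.4 + 4.04 × ₹6.0 = ₹179.376 + ₹24.24 = ₹203.62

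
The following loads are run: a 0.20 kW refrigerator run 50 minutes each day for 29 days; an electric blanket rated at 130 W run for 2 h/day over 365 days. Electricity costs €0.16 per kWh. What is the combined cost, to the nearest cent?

refrigerator: Runtime = 50 min × 29 = 1450 min = 24.166666… h
refrigerator: 0.2 kW × 24.166666… h = 4.833333… kWh
electric blanket: Runtime = 2 h/day × 365 days = 730 h
electric blanket: 0.13 kW × 730 h = 94.9 kWh
Total energy = 99.733333… kWh
Cost = 99.733333… × €0.16 = €15.96

€15.96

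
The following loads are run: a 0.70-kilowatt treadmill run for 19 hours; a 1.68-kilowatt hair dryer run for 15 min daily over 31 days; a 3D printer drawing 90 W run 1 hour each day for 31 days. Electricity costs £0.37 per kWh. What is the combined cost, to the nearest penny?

£10.77

treadmill: 0.7 kW × 19 h = 13.3 kWh
hair dryer: Runtime = 15 min × 31 = 465 min = 7.75 h
hair dryer: 1.68 kW × 7.75 h = 13.02 kWh
3D printer: Runtime = 1 h/day × 31 days = 31 h
3D printer: 0.09 kW × 31 h = 2.79 kWh
Total energy = 29.11 kWh
Cost = 29.11 × £0.37 = £10.77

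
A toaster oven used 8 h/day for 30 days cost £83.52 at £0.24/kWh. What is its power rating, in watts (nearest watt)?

1450 W

Energy = £83.52 ÷ £0.24/kWh = 348 kWh
Runtime = 8 h/day × 30 days = 240 h
Power = 348 kWh ÷ 240 h = 1.45 kW = 1450 W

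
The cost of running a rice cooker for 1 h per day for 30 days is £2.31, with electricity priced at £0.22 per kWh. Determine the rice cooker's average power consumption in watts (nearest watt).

350 W

Energy = £2.31 ÷ £0.22/kWh = 10.5 kWh
Runtime = 1 h/day × 30 days = 30 h
Power = 10.5 kWh ÷ 30 h = 0.35 kW = 350 W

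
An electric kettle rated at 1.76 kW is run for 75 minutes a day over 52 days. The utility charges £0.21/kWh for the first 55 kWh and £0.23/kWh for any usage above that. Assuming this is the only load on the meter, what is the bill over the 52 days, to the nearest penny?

Runtime = 75 min × 52 = 3900 min = 65 h
Energy = 1.76 kW × 65 h = 114.4 kWh
Tier 1 (0–55 kWh): 55 × £0.21 = £11.55
Above 55 kWh: 59.4 × £0.23 = £13.662
Bill = £25.21

£25.21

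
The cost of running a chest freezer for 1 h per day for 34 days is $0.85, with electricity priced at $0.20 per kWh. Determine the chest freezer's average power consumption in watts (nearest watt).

Energy = $0.85 ÷ $0.20/kWh = 4.25 kWh
Runtime = 1 h/day × 34 days = 34 h
Power = 4.25 kWh ÷ 34 h = 0.125 kW = 125 W

125 W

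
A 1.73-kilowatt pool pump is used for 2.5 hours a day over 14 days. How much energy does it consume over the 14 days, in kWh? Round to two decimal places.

60.55 kWh

Runtime = 2.5 h/day × 14 days = 35 h
Energy = 1.73 kW × 35 h = 60.55 kWh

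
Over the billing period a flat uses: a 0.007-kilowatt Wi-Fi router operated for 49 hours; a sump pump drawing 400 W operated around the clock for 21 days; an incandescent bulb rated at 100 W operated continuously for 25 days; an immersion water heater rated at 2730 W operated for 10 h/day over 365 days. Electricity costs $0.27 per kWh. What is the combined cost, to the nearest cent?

Wi-Fi router: 0.007 kW × 49 h = 0.343 kWh
sump pump: Runtime = 24 h × 21 = 504 h
sump pump: 0.4 kW × 504 h = 201.6 kWh
incandescent bulb: Runtime = 24 h × 25 = 600 h
incandescent bulb: 0.1 kW × 600 h = 60 kWh
immersion water heater: Runtime = 10 h/day × 365 days = 3650 h
immersion water heater: 2.73 kW × 3650 h = 9964.5 kWh
Total energy = 10226.443 kWh
Cost = 10226.443 × $0.27 = $2761.14

$2761.14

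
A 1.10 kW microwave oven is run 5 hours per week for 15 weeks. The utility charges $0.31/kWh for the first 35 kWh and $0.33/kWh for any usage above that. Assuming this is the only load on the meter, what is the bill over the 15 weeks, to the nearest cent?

Runtime = 5 h/week × 15 weeks = 75 h
Energy = 1.1 kW × 75 h = 82.5 kWh
Tier 1 (0–35 kWh): 35 × $0.31 = $10.85
Above 35 kWh: 47.5 × $0.33 = $15.675
Bill = $26.53

$26.53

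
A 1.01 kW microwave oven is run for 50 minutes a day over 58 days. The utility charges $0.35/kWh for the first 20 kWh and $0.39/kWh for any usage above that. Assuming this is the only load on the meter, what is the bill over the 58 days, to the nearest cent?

Runtime = 50 min × 58 = 2900 min = 48.333333… h
Energy = 1.01 kW × 48.333333… h = 48.816666… kWh
Tier 1 (0–20 kWh): 20 × $0.35 = $7
Above 20 kWh: 28.816666… × $0.39 = $11.2385
Bill = $18.24

$18.24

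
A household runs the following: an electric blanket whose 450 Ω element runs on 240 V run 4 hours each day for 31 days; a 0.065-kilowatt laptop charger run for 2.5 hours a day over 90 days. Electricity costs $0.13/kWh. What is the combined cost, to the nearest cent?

$3.96

electric blanket: Power = V²/R = 240²/450 = 128 W = 0.128 kW
electric blanket: Runtime = 4 h/day × 31 days = 124 h
electric blanket: 0.128 kW × 124 h = 15.872 kWh
laptop charger: Runtime = 2.5 h/day × 90 days = 225 h
laptop charger: 0.065 kW × 225 h = 14.625 kWh
Total energy = 30.497 kWh
Cost = 30.497 × $0.13 = $3.96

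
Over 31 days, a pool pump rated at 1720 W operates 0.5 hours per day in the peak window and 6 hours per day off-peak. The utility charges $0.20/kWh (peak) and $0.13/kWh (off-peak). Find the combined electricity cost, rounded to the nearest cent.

$46.92

Peak energy = 1.72 kW × 0.5 h × 31 = 26.66 kWh
Off-peak energy = 1.72 kW × 6 h × 31 = 319.92 kWh
Cost = 26.66 × $0.20 + 319.92 × $0.13 = $5.332 + $41.5896 = $46.92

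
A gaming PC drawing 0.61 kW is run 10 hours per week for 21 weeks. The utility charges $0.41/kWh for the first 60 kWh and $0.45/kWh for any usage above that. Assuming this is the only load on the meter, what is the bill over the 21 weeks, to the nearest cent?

Runtime = 10 h/week × 21 weeks = 210 h
Energy = 0.61 kW × 210 h = 128.1 kWh
Tier 1 (0–60 kWh): 60 × $0.41 = $24.6
Above 60 kWh: 68.1 × $0.45 = $30.645
Bill = $55.25

$55.25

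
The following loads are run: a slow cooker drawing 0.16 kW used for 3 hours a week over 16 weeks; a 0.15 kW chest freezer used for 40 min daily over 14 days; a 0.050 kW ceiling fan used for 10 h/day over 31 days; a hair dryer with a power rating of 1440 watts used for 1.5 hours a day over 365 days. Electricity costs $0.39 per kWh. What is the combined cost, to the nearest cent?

slow cooker: Runtime = 3 h/week × 16 weeks = 48 h
slow cooker: 0.16 kW × 48 h = 7.68 kWh
chest freezer: Runtime = 40 min × 14 = 560 min = 9.333333… h
chest freezer: 0.15 kW × 9.333333… h = 1.4 kWh
ceiling fan: Runtime = 10 h/day × 31 days = 310 h
ceiling fan: 0.05 kW × 310 h = 15.5 kWh
hair dryer: Runtime = 1.5 h/day × 365 days = 547.5 h
hair dryer: 1.44 kW × 547.5 h = 788.4 kWh
Total energy = 812.98 kWh
Cost = 812.98 × $0.39 = $317.06

$317.06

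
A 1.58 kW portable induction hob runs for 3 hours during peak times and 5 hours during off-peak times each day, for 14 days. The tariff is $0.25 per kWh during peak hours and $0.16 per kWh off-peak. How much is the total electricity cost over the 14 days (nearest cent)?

$34.29

Peak energy = 1.58 kW × 3 h × 14 = 66.36 kWh
Off-peak energy = 1.58 kW × 5 h × 14 = 110.6 kWh
Cost = 66.36 × $0.25 + 110.6 × $0.16 = $16.59 + $17.696 = $34.29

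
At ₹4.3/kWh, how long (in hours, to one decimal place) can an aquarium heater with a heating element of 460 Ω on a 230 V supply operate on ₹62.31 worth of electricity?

126.0 h

Power = V²/R = 230²/460 = 115 W = 0.115 kW
Energy available = ₹62.31 ÷ ₹4.3/kWh = 14.4907 kWh
Hours = 14.4907 kWh ÷ 0.115 kW = 126.0 h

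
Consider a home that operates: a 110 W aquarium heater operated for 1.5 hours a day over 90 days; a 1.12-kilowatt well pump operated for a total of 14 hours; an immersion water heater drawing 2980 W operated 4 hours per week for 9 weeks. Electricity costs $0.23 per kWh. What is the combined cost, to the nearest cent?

aquarium heater: Runtime = 1.5 h/day × 90 days = 135 h
aquarium heater: 0.11 kW × 135 h = 14.85 kWh
well pump: 1.12 kW × 14 h = 15.68 kWh
immersion water heater: Runtime = 4 h/week × 9 weeks = 36 h
immersion water heater: 2.98 kW × 36 h = 107.28 kWh
Total energy = 137.81 kWh
Cost = 137.81 × $0.23 = $31.70

$31.70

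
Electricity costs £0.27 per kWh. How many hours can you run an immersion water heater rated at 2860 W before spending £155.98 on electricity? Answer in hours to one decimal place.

Energy available = £155.98 ÷ £0.27/kWh = 577.7037 kWh
Hours = 577.7037 kWh ÷ 2.86 kW = 202.0 h

202.0 h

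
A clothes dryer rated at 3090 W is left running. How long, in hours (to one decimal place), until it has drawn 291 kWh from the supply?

Hours = 291 kWh ÷ 3.09 kW = 94.2 h

94.2 h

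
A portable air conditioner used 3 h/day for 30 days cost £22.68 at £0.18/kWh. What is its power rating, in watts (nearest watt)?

Energy = £22.68 ÷ £0.18/kWh = 126 kWh
Runtime = 3 h/day × 30 days = 90 h
Power = 126 kWh ÷ 90 h = 1.4 kW = 1400 W

1400 W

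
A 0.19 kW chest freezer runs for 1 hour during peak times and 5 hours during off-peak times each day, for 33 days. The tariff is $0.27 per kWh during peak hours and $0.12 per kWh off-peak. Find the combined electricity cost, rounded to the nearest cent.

$5.45

Peak energy = 0.19 kW × 1 h × 33 = 6.27 kWh
Off-peak energy = 0.19 kW × 5 h × 33 = 31.35 kWh
Cost = 6.27 × $0.27 + 31.35 × $0.12 = $1.6929 + $3.762 = $5.45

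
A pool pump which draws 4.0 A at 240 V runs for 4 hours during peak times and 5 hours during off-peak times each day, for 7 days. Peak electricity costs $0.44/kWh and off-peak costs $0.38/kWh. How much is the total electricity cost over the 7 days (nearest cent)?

$24.60

Power = 4.0 A × 240 V = 960 W = 0.96 kW
Peak energy = 0.96 kW × 4 h × 7 = 26.88 kWh
Off-peak energy = 0.96 kW × 5 h × 7 = 33.6 kWh
Cost = 26.88 × $0.44 + 33.6 × $0.38 = $11.8272 + $12.768 = $24.60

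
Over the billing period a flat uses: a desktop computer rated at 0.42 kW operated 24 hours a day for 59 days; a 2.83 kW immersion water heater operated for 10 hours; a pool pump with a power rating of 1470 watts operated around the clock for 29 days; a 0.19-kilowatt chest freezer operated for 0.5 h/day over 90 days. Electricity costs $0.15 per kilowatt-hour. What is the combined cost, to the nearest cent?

desktop computer: Runtime = 24 h × 59 = 1416 h
desktop computer: 0.42 kW × 1416 h = 594.72 kWh
immersion water heater: 2.83 kW × 10 h = 28.3 kWh
pool pump: Runtime = 24 h × 29 = 696 h
pool pump: 1.47 kW × 696 h = 1023.12 kWh
chest freezer: Runtime = 0.5 h/day × 90 days = 45 h
chest freezer: 0.19 kW × 45 h = 8.55 kWh
Total energy = 1654.69 kWh
Cost = 1654.69 × $0.15 = $248.20

$248.20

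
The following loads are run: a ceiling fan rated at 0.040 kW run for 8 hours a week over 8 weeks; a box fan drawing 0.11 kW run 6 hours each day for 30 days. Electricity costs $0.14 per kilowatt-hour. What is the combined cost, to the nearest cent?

$3.13

ceiling fan: Runtime = 8 h/week × 8 weeks = 64 h
ceiling fan: 0.04 kW × 64 h = 2.56 kWh
box fan: Runtime = 6 h/day × 30 days = 180 h
box fan: 0.11 kW × 180 h = 19.8 kWh
Total energy = 22.36 kWh
Cost = 22.36 × $0.14 = $3.13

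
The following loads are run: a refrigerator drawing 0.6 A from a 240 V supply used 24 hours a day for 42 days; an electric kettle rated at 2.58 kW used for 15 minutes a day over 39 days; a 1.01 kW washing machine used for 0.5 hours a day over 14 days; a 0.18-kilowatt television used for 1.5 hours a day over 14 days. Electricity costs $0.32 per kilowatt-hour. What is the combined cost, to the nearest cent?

refrigerator: Power = 0.6 A × 240 V = 144 W = 0.144 kW
refrigerator: Runtime = 24 h × 42 = 1008 h
refrigerator: 0.144 kW × 1008 h = 145.152 kWh
electric kettle: Runtime = 15 min × 39 = 585 min = 9.75 h
electric kettle: 2.58 kW × 9.75 h = 25.155 kWh
washing machine: Runtime = 0.5 h/day × 14 days = 7 h
washing machine: 1.01 kW × 7 h = 7.07 kWh
television: Runtime = 1.5 h/day × 14 days = 21 h
television: 0.18 kW × 21 h = 3.78 kWh
Total energy = 181.157 kWh
Cost = 181.157 × $0.32 = $57.97

$57.97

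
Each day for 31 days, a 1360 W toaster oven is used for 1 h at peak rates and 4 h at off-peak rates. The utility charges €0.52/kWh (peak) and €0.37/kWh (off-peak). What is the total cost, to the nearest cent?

Peak energy = 1.36 kW × 1 h × 31 = 42.16 kWh
Off-peak energy = 1.36 kW × 4 h × 31 = 168.64 kWh
Cost = 42.16 × €0.52 + 168.64 × €0.37 = €21.9232 + €62.3968 = €84.32

€84.32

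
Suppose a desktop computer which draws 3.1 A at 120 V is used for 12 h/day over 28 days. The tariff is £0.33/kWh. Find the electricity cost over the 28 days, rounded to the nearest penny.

£41.25

Power = 3.1 A × 120 V = 372 W = 0.372 kW
Runtime = 12 h/day × 28 days = 336 h
Energy = 0.372 kW × 336 h = 124.992 kWh
Cost = 124.992 kWh × £0.33/kWh = £41.25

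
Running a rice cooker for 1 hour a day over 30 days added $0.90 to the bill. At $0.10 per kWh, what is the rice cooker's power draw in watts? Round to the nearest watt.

300 W

Energy = $0.90 ÷ $0.10/kWh = 9 kWh
Runtime = 1 h/day × 30 days = 30 h
Power = 9 kWh ÷ 30 h = 0.3 kW = 300 W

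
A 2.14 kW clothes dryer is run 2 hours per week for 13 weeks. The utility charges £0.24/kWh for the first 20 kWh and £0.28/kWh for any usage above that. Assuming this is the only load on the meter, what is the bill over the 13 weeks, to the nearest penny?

£14.78

Runtime = 2 h/week × 13 weeks = 26 h
Energy = 2.14 kW × 26 h = 55.64 kWh
Tier 1 (0–20 kWh): 20 × £0.24 = £4.8
Above 20 kWh: 35.64 × £0.28 = £9.9792
Bill = £14.78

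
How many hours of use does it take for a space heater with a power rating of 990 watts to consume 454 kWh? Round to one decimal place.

458.6 h

Hours = 454 kWh ÷ 0.99 kW = 458.6 h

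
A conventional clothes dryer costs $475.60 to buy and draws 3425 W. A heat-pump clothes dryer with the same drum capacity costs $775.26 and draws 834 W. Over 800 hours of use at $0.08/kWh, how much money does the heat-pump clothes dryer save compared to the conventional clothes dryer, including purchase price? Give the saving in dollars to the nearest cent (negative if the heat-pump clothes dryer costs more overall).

-$133.84

conventional clothes dryer: $475.60 + (3425/1000) kW × 800 h × $0.08 = $475.60 + $219.2 = $694.8
heat-pump clothes dryer: $775.26 + (834/1000) kW × 800 h × $0.08 = $775.26 + $53.376 = $828.636
Saving = $694.8 − $828.636 = −$133.836 → -$133.84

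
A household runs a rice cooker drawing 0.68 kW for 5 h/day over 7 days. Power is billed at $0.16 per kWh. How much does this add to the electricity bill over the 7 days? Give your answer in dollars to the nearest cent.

Runtime = 5 h/day × 7 days = 35 h
Energy = 0.68 kW × 35 h = 23.8 kWh
Cost = 23.8 kWh × $0.16/kWh = $3.81

$3.81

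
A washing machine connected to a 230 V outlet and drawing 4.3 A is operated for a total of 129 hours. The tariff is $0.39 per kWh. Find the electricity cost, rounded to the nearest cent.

Power = 4.3 A × 230 V = 989 W = 0.989 kW
Energy = 0.989 kW × 129 h = 127.581 kWh
Cost = 127.581 kWh × $0.39/kWh = $49.76

$49.76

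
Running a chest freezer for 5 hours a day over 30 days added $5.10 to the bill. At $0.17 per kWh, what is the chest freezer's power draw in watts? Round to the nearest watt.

200 W

Energy = $5.10 ÷ $0.17/kWh = 30 kWh
Runtime = 5 h/day × 30 days = 150 h
Power = 30 kWh ÷ 150 h = 0.2 kW = 200 W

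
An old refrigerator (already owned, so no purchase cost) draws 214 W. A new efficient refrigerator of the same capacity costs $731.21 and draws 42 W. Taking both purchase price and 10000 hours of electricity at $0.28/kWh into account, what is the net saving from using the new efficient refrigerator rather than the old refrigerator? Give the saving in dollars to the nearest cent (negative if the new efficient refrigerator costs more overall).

old refrigerator: $0.00 + (214/1000) kW × 10000 h × $0.28 = $0.00 + $599.2 = $599.2
new efficient refrigerator: $731.21 + (42/1000) kW × 10000 h × $0.28 = $731.21 + $117.6 = $848.81
Saving = $599.2 − $848.81 = −$249.61

-$249.61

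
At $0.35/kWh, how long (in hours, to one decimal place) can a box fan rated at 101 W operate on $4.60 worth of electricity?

130.1 h

Energy available = $4.60 ÷ $0.35/kWh = 13.1429 kWh
Hours = 13.1429 kWh ÷ 0.101 kW = 130.1 h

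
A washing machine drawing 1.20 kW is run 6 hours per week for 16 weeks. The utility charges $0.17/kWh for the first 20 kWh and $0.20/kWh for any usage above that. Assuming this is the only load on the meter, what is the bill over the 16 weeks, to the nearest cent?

$22.44

Runtime = 6 h/week × 16 weeks = 96 h
Energy = 1.2 kW × 96 h = 115.2 kWh
Tier 1 (0–20 kWh): 20 × $0.17 = $3.4
Above 20 kWh: 95.2 × $0.20 = $19.04
Bill = $22.44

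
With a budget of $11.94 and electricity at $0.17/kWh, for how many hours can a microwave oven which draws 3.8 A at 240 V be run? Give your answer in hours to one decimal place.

77.0 h

Power = 3.8 A × 240 V = 912 W = 0.912 kW
Energy available = $11.94 ÷ $0.17/kWh = 70.2353 kWh
Hours = 70.2353 kWh ÷ 0.912 kW = 77.0 h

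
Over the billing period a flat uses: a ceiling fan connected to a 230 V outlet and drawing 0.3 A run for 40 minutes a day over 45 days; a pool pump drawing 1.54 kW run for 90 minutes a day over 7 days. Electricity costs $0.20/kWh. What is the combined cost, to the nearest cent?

$3.65

ceiling fan: Power = 0.3 A × 230 V = 69 W = 0.069 kW
ceiling fan: Runtime = 40 min × 45 = 1800 min = 30 h
ceiling fan: 0.069 kW × 30 h = 2.07 kWh
pool pump: Runtime = 90 min × 7 = 630 min = 10.5 h
pool pump: 1.54 kW × 10.5 h = 16.17 kWh
Total energy = 18.24 kWh
Cost = 18.24 × $0.20 = $3.65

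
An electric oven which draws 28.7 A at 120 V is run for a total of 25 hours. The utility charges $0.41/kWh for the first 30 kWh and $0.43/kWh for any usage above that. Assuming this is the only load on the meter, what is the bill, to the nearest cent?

$36.42

Power = 28.7 A × 120 V = 3444 W = 3.444 kW
Energy = 3.444 kW × 25 h = 86.1 kWh
Tier 1 (0–30 kWh): 30 × $0.41 = $12.3
Above 30 kWh: 56.1 × $0.43 = $24.123
Bill = $36.42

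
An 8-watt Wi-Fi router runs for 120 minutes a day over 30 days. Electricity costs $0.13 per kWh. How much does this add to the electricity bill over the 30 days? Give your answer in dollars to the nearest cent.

$0.06

Runtime = 120 min × 30 = 3600 min = 60 h
Energy = 0.008 kW × 60 h = 0.48 kWh
Cost = 0.48 kWh × $0.13/kWh = $0.06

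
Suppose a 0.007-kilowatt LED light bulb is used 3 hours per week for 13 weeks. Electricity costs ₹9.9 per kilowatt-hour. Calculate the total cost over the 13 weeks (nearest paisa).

₹2.70

Runtime = 3 h/week × 13 weeks = 39 h
Energy = 0.007 kW × 39 h = 0.273 kWh
Cost = 0.273 kWh × ₹9.9/kWh = ₹2.70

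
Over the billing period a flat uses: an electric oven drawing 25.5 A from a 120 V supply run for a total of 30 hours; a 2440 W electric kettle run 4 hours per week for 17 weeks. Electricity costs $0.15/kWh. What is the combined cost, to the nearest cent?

$38.66

electric oven: Power = 25.5 A × 120 V = 3060 W = 3.06 kW
electric oven: 3.06 kW × 30 h = 91.8 kWh
electric kettle: Runtime = 4 h/week × 17 weeks = 68 h
electric kettle: 2.44 kW × 68 h = 165.92 kWh
Total energy = 257.72 kWh
Cost = 257.72 × $0.15 = $38.66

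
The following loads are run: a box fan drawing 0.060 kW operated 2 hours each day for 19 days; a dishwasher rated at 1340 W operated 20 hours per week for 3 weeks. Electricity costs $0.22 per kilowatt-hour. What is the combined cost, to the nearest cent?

box fan: Runtime = 2 h/day × 19 days = 38 h
box fan: 0.06 kW × 38 h = 2.28 kWh
dishwasher: Runtime = 20 h/week × 3 weeks = 60 h
dishwasher: 1.34 kW × 60 h = 80.4 kWh
Total energy = 82.68 kWh
Cost = 82.68 × $0.22 = $18.19

$18.19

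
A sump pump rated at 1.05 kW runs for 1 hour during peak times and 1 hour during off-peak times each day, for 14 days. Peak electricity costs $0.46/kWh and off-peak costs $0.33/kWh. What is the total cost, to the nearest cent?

$11.61

Peak energy = 1.05 kW × 1 h × 14 = 14.7 kWh
Off-peak energy = 1.05 kW × 1 h × 14 = 14.7 kWh
Cost = 14.7 × $0.46 + 14.7 × $0.33 = $6.762 + $4.851 = $11.61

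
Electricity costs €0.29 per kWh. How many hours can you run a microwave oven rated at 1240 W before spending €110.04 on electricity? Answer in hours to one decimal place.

306.0 h

Energy available = €110.04 ÷ €0.29/kWh = 379.4483 kWh
Hours = 379.4483 kWh ÷ 1.24 kW = 306.0 h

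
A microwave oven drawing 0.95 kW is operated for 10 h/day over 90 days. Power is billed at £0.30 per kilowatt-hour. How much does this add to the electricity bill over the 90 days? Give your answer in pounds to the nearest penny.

Runtime = 10 h/day × 90 days = 900 h
Energy = 0.95 kW × 900 h = 855 kWh
Cost = 855 kWh × £0.30/kWh = £256.50

£256.50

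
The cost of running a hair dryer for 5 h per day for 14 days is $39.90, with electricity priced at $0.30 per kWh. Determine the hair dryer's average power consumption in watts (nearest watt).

Energy = $39.90 ÷ $0.30/kWh = 133 kWh
Runtime = 5 h/day × 14 days = 70 h
Power = 133 kWh ÷ 70 h = 1.9 kW = 1900 W

1900 W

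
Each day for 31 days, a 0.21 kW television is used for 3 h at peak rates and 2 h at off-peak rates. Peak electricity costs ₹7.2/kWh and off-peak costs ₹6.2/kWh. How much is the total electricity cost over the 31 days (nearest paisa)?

₹221.34

Peak energy = 0.21 kW × 3 h × 31 = 19.53 kWh
Off-peak energy = 0.21 kW × 2 h × 31 = 13.02 kWh
Cost = 19.53 × ₹7.2 + 13.02 × ₹6.2 = ₹140.616 + ₹80.724 = ₹221.34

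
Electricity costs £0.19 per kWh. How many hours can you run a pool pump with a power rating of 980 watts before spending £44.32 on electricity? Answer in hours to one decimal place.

Energy available = £44.32 ÷ £0.19/kWh = 233.2632 kWh
Hours = 233.2632 kWh ÷ 0.98 kW = 238.0 h

238.0 h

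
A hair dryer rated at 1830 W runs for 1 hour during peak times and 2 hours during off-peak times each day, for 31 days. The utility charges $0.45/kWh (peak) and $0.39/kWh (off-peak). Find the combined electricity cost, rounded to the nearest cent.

Peak energy = 1.83 kW × 1 h × 31 = 56.73 kWh
Off-peak energy = 1.83 kW × 2 h × 31 = 113.46 kWh
Cost = 56.73 × $0.45 + 113.46 × $0.39 = $25.5285 + $44.2494 = $69.78

$69.78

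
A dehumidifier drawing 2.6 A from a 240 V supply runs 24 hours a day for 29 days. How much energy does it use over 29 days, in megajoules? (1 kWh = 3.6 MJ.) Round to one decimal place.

1563.5 MJ

Power = 2.6 A × 240 V = 624 W = 0.624 kW
Runtime = 24 h × 29 = 696 h
Energy = 0.624 kW × 696 h = 434.304 kWh
= 434.304 × 3.6 MJ = 1563.5 MJ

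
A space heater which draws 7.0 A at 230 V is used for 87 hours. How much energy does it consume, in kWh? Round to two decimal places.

140.07 kWh

Power = 7.0 A × 230 V = 1610 W = 1.61 kW
Energy = 1.61 kW × 87 h = 140.07 kWh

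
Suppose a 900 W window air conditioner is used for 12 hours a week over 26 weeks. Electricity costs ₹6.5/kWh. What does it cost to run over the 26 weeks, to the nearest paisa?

₹1825.20

Runtime = 12 h/week × 26 weeks = 312 h
Energy = 0.9 kW × 312 h = 280.8 kWh
Cost = 280.8 kWh × ₹6.5/kWh = ₹1825.20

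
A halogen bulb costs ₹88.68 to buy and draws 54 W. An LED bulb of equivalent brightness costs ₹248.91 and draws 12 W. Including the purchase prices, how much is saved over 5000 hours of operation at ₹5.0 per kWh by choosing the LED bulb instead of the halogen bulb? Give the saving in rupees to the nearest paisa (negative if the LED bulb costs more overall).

₹889.77

halogen bulb: ₹88.68 + (54/1000) kW × 5000 h × ₹5.0 = ₹88.68 + ₹1350 = ₹1438.68
LED bulb: ₹248.91 + (12/1000) kW × 5000 h × ₹5.0 = ₹248.91 + ₹300 = ₹548.91
Saving = ₹1438.68 − ₹548.91 = ₹889.77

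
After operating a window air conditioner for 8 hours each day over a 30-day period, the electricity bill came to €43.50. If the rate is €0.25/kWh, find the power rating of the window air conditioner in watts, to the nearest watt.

Energy = €43.50 ÷ €0.25/kWh = 174 kWh
Runtime = 8 h/day × 30 days = 240 h
Power = 174 kWh ÷ 240 h = 0.725 kW = 725 W

725 W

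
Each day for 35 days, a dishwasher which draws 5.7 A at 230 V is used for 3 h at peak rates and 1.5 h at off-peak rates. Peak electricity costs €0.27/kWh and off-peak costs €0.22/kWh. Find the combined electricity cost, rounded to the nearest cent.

€52.31

Power = 5.7 A × 230 V = 1311 W = 1.311 kW
Peak energy = 1.311 kW × 3 h × 35 = 137.655 kWh
Off-peak energy = 1.311 kW × 1.5 h × 35 = 68.8275 kWh
Cost = 137.655 × €0.27 + 68.8275 × €0.22 = €37.16685 + €15.14205 = €52.31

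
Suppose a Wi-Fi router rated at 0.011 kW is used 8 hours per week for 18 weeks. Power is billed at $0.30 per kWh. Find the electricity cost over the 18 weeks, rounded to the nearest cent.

$0.48

Runtime = 8 h/week × 18 weeks = 144 h
Energy = 0.011 kW × 144 h = 1.584 kWh
Cost = 1.584 kWh × $0.30/kWh = $0.48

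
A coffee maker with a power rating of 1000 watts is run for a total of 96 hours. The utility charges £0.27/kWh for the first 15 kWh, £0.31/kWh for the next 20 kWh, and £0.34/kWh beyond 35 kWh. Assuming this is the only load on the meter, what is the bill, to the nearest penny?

£30.99

Energy = 1 kW × 96 h = 96 kWh
Tier 1 (0–15 kWh): 15 × £0.27 = £4.05
Tier 2 (15–35 kWh): 20 × £0.31 = £6.2
Above 35 kWh: 61 × £0.34 = £20.74
Bill = £30.99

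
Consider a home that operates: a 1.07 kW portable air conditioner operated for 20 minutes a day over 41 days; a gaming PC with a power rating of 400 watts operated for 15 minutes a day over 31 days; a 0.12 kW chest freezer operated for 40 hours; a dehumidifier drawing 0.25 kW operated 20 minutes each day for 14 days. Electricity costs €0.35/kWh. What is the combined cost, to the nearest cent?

portable air conditioner: Runtime = 20 min × 41 = 820 min = 13.666666… h
portable air conditioner: 1.07 kW × 13.666666… h = 14.623333… kWh
gaming PC: Runtime = 15 min × 31 = 465 min = 7.75 h
gaming PC: 0.4 kW × 7.75 h = 3.1 kWh
chest freezer: 0.12 kW × 40 h = 4.8 kWh
dehumidifier: Runtime = 20 min × 14 = 280 min = 4.666666… h
dehumidifier: 0.25 kW × 4.666666… h = 1.166666… kWh
Total energy = 23.69 kWh
Cost = 23.69 × €0.35 = €8.29

€8.29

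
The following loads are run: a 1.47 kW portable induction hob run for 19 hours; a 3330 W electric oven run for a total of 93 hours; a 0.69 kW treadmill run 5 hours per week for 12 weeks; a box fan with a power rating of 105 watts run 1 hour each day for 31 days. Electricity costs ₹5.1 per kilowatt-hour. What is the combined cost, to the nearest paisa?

₹1949.60

portable induction hob: 1.47 kW × 19 h = 27.93 kWh
electric oven: 3.33 kW × 93 h = 309.69 kWh
treadmill: Runtime = 5 h/week × 12 weeks = 60 h
treadmill: 0.69 kW × 60 h = 41.4 kWh
box fan: Runtime = 1 h/day × 31 days = 31 h
box fan: 0.105 kW × 31 h = 3.255 kWh
Total energy = 382.275 kWh
Cost = 382.275 × ₹5.1 = ₹1949.60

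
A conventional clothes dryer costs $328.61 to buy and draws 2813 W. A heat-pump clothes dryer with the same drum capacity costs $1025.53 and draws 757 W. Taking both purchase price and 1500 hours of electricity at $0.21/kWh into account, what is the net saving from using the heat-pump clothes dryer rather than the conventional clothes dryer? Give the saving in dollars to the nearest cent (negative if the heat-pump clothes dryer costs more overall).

conventional clothes dryer: $328.61 + (2813/1000) kW × 1500 h × $0.21 = $328.61 + $886.095 = $1214.705
heat-pump clothes dryer: $1025.53 + (757/1000) kW × 1500 h × $0.21 = $1025.53 + $238.455 = $1263.985
Saving = $1214.705 − $1263.985 = −$49.28

-$49.28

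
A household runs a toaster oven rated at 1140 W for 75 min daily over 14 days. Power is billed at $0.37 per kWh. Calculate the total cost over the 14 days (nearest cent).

$7.38

Runtime = 75 min × 14 = 1050 min = 17.5 h
Energy = 1.14 kW × 17.5 h = 19.95 kWh
Cost = 19.95 kWh × $0.37/kWh = $7.38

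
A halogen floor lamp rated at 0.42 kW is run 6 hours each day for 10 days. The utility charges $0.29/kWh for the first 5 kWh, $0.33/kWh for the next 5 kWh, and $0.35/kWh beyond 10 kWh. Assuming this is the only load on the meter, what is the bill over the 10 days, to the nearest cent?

$8.42

Runtime = 6 h/day × 10 days = 60 h
Energy = 0.42 kW × 60 h = 25.2 kWh
Tier 1 (0–5 kWh): 5 × $0.29 = $1.45
Tier 2 (5–10 kWh): 5 × $0.33 = $1.65
Above 10 kWh: 15.2 × $0.35 = $5.32
Bill = $8.42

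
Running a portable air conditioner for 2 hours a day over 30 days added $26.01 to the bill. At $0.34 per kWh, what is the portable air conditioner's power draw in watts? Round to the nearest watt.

1275 W

Energy = $26.01 ÷ $0.34/kWh = 76.5 kWh
Runtime = 2 h/day × 30 days = 60 h
Power = 76.5 kWh ÷ 60 h = 1.275 kW = 1275 W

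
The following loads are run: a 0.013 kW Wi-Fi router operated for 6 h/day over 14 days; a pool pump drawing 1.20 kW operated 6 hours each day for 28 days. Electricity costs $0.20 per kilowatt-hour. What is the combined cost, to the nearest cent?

Wi-Fi router: Runtime = 6 h/day × 14 days = 84 h
Wi-Fi router: 0.013 kW × 84 h = 1.092 kWh
pool pump: Runtime = 6 h/day × 28 days = 168 h
pool pump: 1.2 kW × 168 h = 201.6 kWh
Total energy = 202.692 kWh
Cost = 202.692 × $0.20 = $40.54

$40.54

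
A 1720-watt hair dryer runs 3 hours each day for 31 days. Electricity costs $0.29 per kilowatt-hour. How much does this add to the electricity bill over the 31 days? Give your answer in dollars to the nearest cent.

Runtime = 3 h/day × 31 days = 93 h
Energy = 1.72 kW × 93 h = 159.96 kWh
Cost = 159.96 kWh × $0.29/kWh = $46.39

$46.39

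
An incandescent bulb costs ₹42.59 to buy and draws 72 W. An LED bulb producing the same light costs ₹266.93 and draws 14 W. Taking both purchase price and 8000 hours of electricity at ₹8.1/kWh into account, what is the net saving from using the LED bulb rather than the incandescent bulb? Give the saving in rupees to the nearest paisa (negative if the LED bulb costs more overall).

₹3534.06

incandescent bulb: ₹42.59 + (72/1000) kW × 8000 h × ₹8.1 = ₹42.59 + ₹4665.6 = ₹4708.19
LED bulb: ₹266.93 + (14/1000) kW × 8000 h × ₹8.1 = ₹266.93 + ₹907.2 = ₹1174.13
Saving = ₹4708.19 − ₹1174.13 = ₹3534.06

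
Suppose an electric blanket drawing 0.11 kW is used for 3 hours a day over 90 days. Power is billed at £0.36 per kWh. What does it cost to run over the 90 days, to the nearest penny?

£10.69

Runtime = 3 h/day × 90 days = 270 h
Energy = 0.11 kW × 270 h = 29.7 kWh
Cost = 29.7 kWh × £0.36/kWh = £10.69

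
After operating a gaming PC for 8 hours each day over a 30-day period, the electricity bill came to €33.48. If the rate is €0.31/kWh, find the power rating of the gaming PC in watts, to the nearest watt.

Energy = €33.48 ÷ €0.31/kWh = 108 kWh
Runtime = 8 h/day × 30 days = 240 h
Power = 108 kWh ÷ 240 h = 0.45 kW = 450 W

450 W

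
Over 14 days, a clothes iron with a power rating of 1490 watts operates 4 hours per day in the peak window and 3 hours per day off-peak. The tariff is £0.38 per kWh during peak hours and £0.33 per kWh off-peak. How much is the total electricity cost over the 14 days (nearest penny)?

Peak energy = 1.49 kW × 4 h × 14 = 83.44 kWh
Off-peak energy = 1.49 kW × 3 h × 14 = 62.58 kWh
Cost = 83.44 × £0.38 + 62.58 × £0.33 = £31.7072 + £20.6514 = £52.36

£52.36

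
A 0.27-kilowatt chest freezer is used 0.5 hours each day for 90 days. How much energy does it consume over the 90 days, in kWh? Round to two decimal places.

Runtime = 0.5 h/day × 90 days = 45 h
Energy = 0.27 kW × 45 h = 12.15 kWh

12.15 kWh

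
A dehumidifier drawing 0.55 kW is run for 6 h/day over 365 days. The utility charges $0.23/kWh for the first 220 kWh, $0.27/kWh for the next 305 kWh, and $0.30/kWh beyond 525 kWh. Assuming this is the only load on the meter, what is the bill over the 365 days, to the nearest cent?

$336.80

Runtime = 6 h/day × 365 days = 2190 h
Energy = 0.55 kW × 2190 h = 1204.5 kWh
Tier 1 (0–220 kWh): 220 × $0.23 = $50.6
Tier 2 (220–525 kWh): 305 × $0.27 = $82.35
Above 525 kWh: 679.5 × $0.30 = $203.85
Bill = $336.80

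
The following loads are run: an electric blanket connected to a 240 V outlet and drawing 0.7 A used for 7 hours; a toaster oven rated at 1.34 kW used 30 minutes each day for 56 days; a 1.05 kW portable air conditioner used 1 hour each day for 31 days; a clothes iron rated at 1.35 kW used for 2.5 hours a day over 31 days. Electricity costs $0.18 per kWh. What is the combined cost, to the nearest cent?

$31.66

electric blanket: Power = 0.7 A × 240 V = 168 W = 0.168 kW
electric blanket: 0.168 kW × 7 h = 1.176 kWh
toaster oven: Runtime = 30 min × 56 = 1680 min = 28 h
toaster oven: 1.34 kW × 28 h = 37.52 kWh
portable air conditioner: Runtime = 1 h/day × 31 days = 31 h
portable air conditioner: 1.05 kW × 31 h = 32.55 kWh
clothes iron: Runtime = 2.5 h/day × 31 days = 77.5 h
clothes iron: 1.35 kW × 77.5 h = 104.625 kWh
Total energy = 175.871 kWh
Cost = 175.871 × $0.18 = $31.66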